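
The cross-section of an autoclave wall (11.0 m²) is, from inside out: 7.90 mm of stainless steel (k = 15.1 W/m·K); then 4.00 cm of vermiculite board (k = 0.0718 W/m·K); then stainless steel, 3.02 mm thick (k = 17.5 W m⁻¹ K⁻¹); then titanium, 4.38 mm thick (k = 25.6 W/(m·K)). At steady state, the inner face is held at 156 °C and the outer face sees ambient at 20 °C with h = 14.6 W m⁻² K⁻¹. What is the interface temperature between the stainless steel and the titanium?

Treat each layer as a resistance in series:
  R_stainless steel = L/(kA) = 0.00790/(15.1·11.0) = 4.756×10^-5 K/W
  R_vermiculite board = L/(kA) = 0.0400/(0.0718·11.0) = 0.05065 K/W
  R_stainless steel = L/(kA) = 0.00302/(17.5·11.0) = 1.569×10^-5 K/W
  R_titanium = L/(kA) = 0.00438/(25.6·11.0) = 1.555×10^-5 K/W
  R_conv,out = 1/(hA) = 1/(14.6·11.0) = 0.006227 K/W
ΣR = 4.756×10^-5 + 0.05065 + 1.569×10^-5 + 1.555×10^-5 + 0.006227 = 0.05696 K/W
Q = ΔT/ΣR = (156 °C − 20 °C)/0.05696 = 2388 W
From the inner boundary to the stainless steel/titanium interface, ΣR_partial = 0.05071 K/W.
T_interface = T_in − Q·ΣR_partial = 156 °C − (2388)(0.05071) = 34.9 °C

T = 34.9 °C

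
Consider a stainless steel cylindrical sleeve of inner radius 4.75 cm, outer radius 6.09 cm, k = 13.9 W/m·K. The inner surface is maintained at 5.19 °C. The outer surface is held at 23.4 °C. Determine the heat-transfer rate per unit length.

Q' = 6400 W/m

Q' = 2πk·ΔT/ln(r₂/r₁) = 2π × 13.9 × 18.21 / ln(0.0609/0.0475) = 6400 W/m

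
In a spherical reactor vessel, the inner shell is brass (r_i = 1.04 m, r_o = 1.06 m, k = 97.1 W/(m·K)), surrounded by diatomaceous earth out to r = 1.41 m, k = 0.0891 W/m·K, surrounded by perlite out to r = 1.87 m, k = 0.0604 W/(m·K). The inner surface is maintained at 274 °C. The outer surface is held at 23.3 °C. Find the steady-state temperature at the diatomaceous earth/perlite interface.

Treat each layer as a resistance in series:
  R_brass = (1/1.04 − 1/1.06)/(4πk) = 0.01814/(4π·97.1) = 1.487×10^-5 K/W
  R_diatomaceous earth = (1/1.06 − 1/1.41)/(4πk) = 0.2342/(4π·0.0891) = 0.2091 K/W
  R_perlite = (1/1.41 − 1/1.87)/(4πk) = 0.1745/(4π·0.0604) = 0.2299 K/W
ΣR = 1.487×10^-5 + 0.2091 + 0.2299 = 0.4390 K/W
Q = ΔT/ΣR = (274 °C − 23.3 °C)/0.4390 = 571.1 W
From the inner boundary to the diatomaceous earth/perlite interface, ΣR_partial = 0.2091 K/W.
T_interface = T_in − Q·ΣR_partial = 274 °C − (571.1)(0.2091) = 155 °C

T = 155 °C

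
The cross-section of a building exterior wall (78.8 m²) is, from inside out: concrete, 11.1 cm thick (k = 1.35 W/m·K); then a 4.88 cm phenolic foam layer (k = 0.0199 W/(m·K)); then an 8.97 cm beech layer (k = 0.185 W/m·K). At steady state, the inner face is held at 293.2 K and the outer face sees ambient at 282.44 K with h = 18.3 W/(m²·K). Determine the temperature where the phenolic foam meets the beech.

Treat each layer as a resistance in series:
  R_concrete = L/(kA) = 0.111/(1.35·78.8) = 0.001043 K/W
  R_phenolic foam = L/(kA) = 0.0488/(0.0199·78.8) = 0.03112 K/W
  R_beech = L/(kA) = 0.0897/(0.185·78.8) = 0.006153 K/W
  R_conv,out = 1/(hA) = 1/(18.3·78.8) = 6.935×10^-4 K/W
ΣR = 0.001043 + 0.03112 + 0.006153 + 6.935×10^-4 = 0.03901 K/W
Q = ΔT/ΣR = (293.2 K − 282.44 K)/0.03901 = 275.8 W
From the inner boundary to the phenolic foam/beech interface, ΣR_partial = 0.03216 K/W.
T_interface = T_in − Q·ΣR_partial = 293.2 K − (275.8)(0.03216) = 284.3 K

T = 284.3 K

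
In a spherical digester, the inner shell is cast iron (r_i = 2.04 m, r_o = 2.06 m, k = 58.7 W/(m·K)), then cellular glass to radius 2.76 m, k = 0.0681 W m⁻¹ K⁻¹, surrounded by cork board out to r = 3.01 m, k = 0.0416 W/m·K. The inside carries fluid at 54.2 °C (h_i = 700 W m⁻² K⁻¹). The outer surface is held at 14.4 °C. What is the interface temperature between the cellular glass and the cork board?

Treat each layer as a resistance in series:
  R_conv,in = 1/(4πr²h) = 1/(4π·2.04²·700) = 2.732×10^-5 K/W
  R_cast iron = (1/2.04 − 1/2.06)/(4πk) = 0.004759/(4π·58.7) = 6.452×10^-6 K/W
  R_cellular glass = (1/2.06 − 1/2.76)/(4πk) = 0.1231/(4π·0.0681) = 0.1439 K/W
  R_cork board = (1/2.76 − 1/3.01)/(4πk) = 0.03009/(4π·0.0416) = 0.05757 K/W
ΣR = 2.732×10^-5 + 6.452×10^-6 + 0.1439 + 0.05757 = 0.2015 K/W
Q = ΔT/ΣR = (54.2 °C − 14.4 °C)/0.2015 = 197.5 W
From the inner boundary to the cellular glass/cork board interface, ΣR_partial = 0.1439 K/W.
T_interface = T_in − Q·ΣR_partial = 54.2 °C − (197.5)(0.1439) = 25.8 °C

T = 25.8 °C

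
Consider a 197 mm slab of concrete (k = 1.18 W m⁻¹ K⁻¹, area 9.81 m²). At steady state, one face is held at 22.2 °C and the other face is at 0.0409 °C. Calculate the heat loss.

Q = kA·ΔT/L = 1.18 × 9.81 × |22.2 °C − 0.0409 °C| / 0.197 = 1300 W

Q = 1300 W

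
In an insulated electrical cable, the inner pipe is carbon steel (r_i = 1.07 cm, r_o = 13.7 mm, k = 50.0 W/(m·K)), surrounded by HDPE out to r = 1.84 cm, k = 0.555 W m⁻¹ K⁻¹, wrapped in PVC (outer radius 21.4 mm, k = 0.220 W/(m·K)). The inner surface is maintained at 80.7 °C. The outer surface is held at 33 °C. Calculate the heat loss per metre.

Resistance network (inner→outer):
  R'_carbon steel = ln(0.0137/0.0107)/(2πk) = 0.2472/(2π·50.0) = 7.867×10^-4 m·K/W
  R'_HDPE = ln(0.0184/0.0137)/(2πk) = 0.2950/(2π·0.555) = 0.08458 m·K/W
  R'_PVC = ln(0.0214/0.0184)/(2πk) = 0.1510/(2π·0.220) = 0.1093 m·K/W
ΣR = 7.867×10^-4 + 0.08458 + 0.1093 = 0.1947 m·K/W
Q' = ΔT/ΣR = (80.7 °C − 33 °C)/0.1947 = 245 W/m

Q' = 245 W/m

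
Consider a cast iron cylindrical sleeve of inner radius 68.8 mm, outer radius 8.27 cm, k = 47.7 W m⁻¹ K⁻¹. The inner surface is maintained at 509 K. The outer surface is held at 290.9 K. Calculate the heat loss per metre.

Q' = 2πk·ΔT/ln(r₂/r₁) = 2π × 47.7 × 218.1 / ln(0.0827/0.0688) = 3.55×10^5 W/m

Q' = 355 kW/m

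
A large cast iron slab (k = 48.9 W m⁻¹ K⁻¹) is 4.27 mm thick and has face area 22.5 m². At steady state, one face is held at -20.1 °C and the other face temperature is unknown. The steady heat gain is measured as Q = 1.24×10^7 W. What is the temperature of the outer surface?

Sum the resistances:
  R_cast iron = L/(kA) = 0.00427/(48.9·22.5) = 3.881×10^-6 K/W
ΣR = 3.881×10^-6 K/W
ΔT = Q·ΣR = 1.24×10^7 × 3.881×10^-6 = 48.12 K
Heat flows inward, so T_out = T_in + ΔT = -20.1 + 48.12 = 28.0 °C

T_out = 28.0 °C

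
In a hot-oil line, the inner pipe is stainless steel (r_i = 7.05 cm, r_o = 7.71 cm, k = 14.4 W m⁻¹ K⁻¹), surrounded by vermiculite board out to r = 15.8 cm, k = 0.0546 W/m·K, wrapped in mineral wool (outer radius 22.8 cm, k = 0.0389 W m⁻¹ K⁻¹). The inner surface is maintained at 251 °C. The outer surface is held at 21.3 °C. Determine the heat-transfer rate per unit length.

Q' = 63.9 W/m

Treat each layer as a resistance in series:
  R'_stainless steel = ln(0.0771/0.0705)/(2πk) = 0.08949/(2π·14.4) = 9.891×10^-4 m·K/W
  R'_vermiculite board = ln(0.158/0.0771)/(2πk) = 0.7175/(2π·0.0546) = 2.091 m·K/W
  R'_mineral wool = ln(0.228/0.158)/(2πk) = 0.3668/(2π·0.0389) = 1.501 m·K/W
ΣR = 9.891×10^-4 + 2.091 + 1.501 = 3.593 m·K/W
Q' = ΔT/ΣR = (251 °C − 21.3 °C)/3.593 = 63.9 W/m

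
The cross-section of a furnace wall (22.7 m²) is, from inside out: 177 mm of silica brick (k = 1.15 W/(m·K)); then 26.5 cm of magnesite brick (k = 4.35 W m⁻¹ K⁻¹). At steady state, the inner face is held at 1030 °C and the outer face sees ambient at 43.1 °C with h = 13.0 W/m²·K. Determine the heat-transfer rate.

Q = 76.8 kW

Treat each layer as a resistance in series:
  R_silica brick = L/(kA) = 0.177/(1.15·22.7) = 0.006780 K/W
  R_magnesite brick = L/(kA) = 0.265/(4.35·22.7) = 0.002684 K/W
  R_conv,out = 1/(hA) = 1/(13.0·22.7) = 0.003389 K/W
ΣR = 0.006780 + 0.002684 + 0.003389 = 0.01285 K/W
Q = ΔT/ΣR = (1030 °C − 43.1 °C)/0.01285 = 76800 W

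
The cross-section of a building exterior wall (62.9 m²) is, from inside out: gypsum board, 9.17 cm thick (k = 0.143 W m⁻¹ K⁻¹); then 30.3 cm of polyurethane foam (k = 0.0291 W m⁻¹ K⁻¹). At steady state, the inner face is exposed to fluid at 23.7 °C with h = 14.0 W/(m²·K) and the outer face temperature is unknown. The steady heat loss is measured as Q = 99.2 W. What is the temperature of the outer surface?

T_out = 6.15 °C

Sum the resistances:
  R_conv,in = 1/(hA) = 1/(14.0·62.9) = 0.001136 K/W
  R_gypsum board = L/(kA) = 0.0917/(0.143·62.9) = 0.01019 K/W
  R_polyurethane foam = L/(kA) = 0.303/(0.0291·62.9) = 0.1655 K/W
ΣR = 0.1769 K/W
ΔT = Q·ΣR = 99.2 × 0.1769 = 17.55 K
Heat flows outward, so T_out = T_in − ΔT = 23.7 − 17.55 = 6.15 °C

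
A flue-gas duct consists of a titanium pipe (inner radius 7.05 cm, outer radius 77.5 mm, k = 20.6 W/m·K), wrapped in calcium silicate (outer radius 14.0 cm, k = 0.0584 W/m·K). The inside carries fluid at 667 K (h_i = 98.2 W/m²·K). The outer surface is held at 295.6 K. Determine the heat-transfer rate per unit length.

Q' = 227 W/m

Series thermal resistances, inner to outer:
  R'_conv,in = 1/(2πr h) = 1/(2π·0.0705·98.2) = 0.02299 m·K/W
  R'_titanium = ln(0.0775/0.0705)/(2πk) = 0.09467/(2π·20.6) = 7.314×10^-4 m·K/W
  R'_calcium silicate = ln(0.140/0.0775)/(2πk) = 0.5914/(2π·0.0584) = 1.612 m·K/W
ΣR = 0.02299 + 7.314×10^-4 + 1.612 = 1.636 m·K/W
Q' = ΔT/ΣR = (667 K − 295.6 K)/1.636 = 227 W/m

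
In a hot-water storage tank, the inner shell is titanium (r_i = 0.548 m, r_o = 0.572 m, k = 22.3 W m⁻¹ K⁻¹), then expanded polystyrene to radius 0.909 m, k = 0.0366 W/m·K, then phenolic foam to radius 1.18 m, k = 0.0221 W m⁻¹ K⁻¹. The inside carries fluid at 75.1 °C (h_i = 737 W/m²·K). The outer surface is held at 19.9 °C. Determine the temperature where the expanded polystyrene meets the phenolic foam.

T = 41.5 °C

Treat each layer as a resistance in series:
  R_conv,in = 1/(4πr²h) = 1/(4π·0.548²·737) = 3.596×10^-4 K/W
  R_titanium = (1/0.548 − 1/0.572)/(4πk) = 0.07657/(4π·22.3) = 2.732×10^-4 K/W
  R_expanded polystyrene = (1/0.572 − 1/0.909)/(4πk) = 0.6481/(4π·0.0366) = 1.409 K/W
  R_phenolic foam = (1/0.909 − 1/1.18)/(4πk) = 0.2527/(4π·0.0221) = 0.9097 K/W
ΣR = 3.596×10^-4 + 2.732×10^-4 + 1.409 + 0.9097 = 2.319 K/W
Q = ΔT/ΣR = (75.1 °C − 19.9 °C)/2.319 = 23.80 W
From the inner boundary to the expanded polystyrene/phenolic foam interface, ΣR_partial = 1.410 K/W.
T_interface = T_in − Q·ΣR_partial = 75.1 °C − (23.80)(1.410) = 41.5 °C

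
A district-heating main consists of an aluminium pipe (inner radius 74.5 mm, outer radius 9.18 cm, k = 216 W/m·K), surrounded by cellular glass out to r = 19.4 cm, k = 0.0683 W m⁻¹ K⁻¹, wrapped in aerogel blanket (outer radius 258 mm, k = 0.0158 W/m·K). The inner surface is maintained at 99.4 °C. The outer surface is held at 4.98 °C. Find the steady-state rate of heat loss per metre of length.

Q' = 20.5 W/m

Resistance network (inner→outer):
  R'_aluminium = ln(0.0918/0.0745)/(2πk) = 0.2088/(2π·216) = 1.539×10^-4 m·K/W
  R'_cellular glass = ln(0.194/0.0918)/(2πk) = 0.7482/(2π·0.0683) = 1.744 m·K/W
  R'_aerogel blanket = ln(0.258/0.194)/(2πk) = 0.2851/(2π·0.0158) = 2.872 m·K/W
ΣR = 1.539×10^-4 + 1.744 + 2.872 = 4.616 m·K/W
Q' = ΔT/ΣR = (99.4 °C − 4.98 °C)/4.616 = 20.5 W/m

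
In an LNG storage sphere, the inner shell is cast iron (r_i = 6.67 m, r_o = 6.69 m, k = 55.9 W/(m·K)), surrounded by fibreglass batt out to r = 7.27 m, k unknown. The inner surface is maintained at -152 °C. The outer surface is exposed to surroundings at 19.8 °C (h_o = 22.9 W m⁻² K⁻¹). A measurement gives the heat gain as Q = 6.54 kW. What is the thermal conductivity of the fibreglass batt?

k = 0.0362 W/m·K

ΣR = ΔT/Q = |-152 − 19.8|/6540 = 0.02627 K/W
Known resistances:
  R_cast iron = (1/6.67 − 1/6.69)/(4πk) = 4.482×10^-4/(4π·55.9) = 6.381×10^-7 K/W
  R_conv,out = 1/(4πr²h) = 1/(4π·7.27²·22.9) = 6.575×10^-5 K/W
R_fibreglass batt = ΣR − ΣR_known = 0.02627 − 6.639×10^-5 = 0.02620 K/W
(1/r₁−1/r₂)/(4πk) = 0.02620 ⇒ k = 0.01193/(4π·0.02620) = 0.0362 W/m·K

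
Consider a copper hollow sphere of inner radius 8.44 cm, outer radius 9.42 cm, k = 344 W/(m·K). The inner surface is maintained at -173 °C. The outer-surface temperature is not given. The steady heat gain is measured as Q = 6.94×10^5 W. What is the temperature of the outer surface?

T_out = 24.9 °C

Series resistances:
  R_copper = (1/0.0844 − 1/0.0942)/(4πk) = 1.233/(4π·344) = 2.851×10^-4 K/W
ΣR = 2.851×10^-4 K/W
ΔT = Q·ΣR = 6.94×10^5 × 2.851×10^-4 = 197.9 K
Heat flows inward, so T_out = T_in + ΔT = -173 + 197.9 = 24.9 °C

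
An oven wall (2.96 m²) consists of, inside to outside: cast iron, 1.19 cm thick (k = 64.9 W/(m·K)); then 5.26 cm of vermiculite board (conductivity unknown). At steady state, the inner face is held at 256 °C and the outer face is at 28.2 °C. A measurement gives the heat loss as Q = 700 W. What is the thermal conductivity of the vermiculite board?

ΣR = ΔT/Q = |256 − 28.2|/700 = 0.3254 K/W
Known resistances:
  R_cast iron = L/(kA) = 0.0119/(64.9·2.96) = 6.195×10^-5 K/W
R_vermiculite board = ΣR − ΣR_known = 0.3254 − 6.195×10^-5 = 0.3253 K/W
L/(kA) = 0.3253 ⇒ k = 0.0526/(0.3253·2.96) = 0.0546 W/m·K

k = 0.0546 W/m·K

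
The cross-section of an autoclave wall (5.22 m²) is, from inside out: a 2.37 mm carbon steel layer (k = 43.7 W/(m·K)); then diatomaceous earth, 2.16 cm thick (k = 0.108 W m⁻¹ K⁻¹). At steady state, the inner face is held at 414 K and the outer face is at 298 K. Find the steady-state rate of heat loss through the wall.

Treat each layer as a resistance in series:
  R_carbon steel = L/(kA) = 0.00237/(43.7·5.22) = 1.039×10^-5 K/W
  R_diatomaceous earth = L/(kA) = 0.0216/(0.108·5.22) = 0.03831 K/W
ΣR = 1.039×10^-5 + 0.03831 = 0.03832 K/W
Q = ΔT/ΣR = (414 K − 298 K)/0.03832 = 3030 W

Q = 3.03 kW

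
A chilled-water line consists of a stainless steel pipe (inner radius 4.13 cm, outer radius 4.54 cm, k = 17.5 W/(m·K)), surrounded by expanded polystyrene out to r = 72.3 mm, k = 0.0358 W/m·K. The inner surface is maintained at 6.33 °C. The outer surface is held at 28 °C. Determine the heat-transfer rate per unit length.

Resistance network (inner→outer):
  R'_stainless steel = ln(0.0454/0.0413)/(2πk) = 0.09465/(2π·17.5) = 8.608×10^-4 m·K/W
  R'_expanded polystyrene = ln(0.0723/0.0454)/(2πk) = 0.4653/(2π·0.0358) = 2.069 m·K/W
ΣR = 8.608×10^-4 + 2.069 = 2.070 m·K/W
Q' = ΔT/ΣR = (6.33 °C − 28 °C)/2.070 = -10.5 W/m
(Negative Q' ⇒ heat flows inward; heat gain = 10.5 W/m.)

Q' = 10.5 W/m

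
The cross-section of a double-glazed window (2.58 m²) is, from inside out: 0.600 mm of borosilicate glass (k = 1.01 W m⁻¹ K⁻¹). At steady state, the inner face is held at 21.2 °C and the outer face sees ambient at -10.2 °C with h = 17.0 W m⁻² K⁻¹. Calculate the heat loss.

Q = 1360 W

Series thermal resistances, inner to outer:
  R_borosilicate glass = L/(kA) = 6.00×10^-4/(1.01·2.58) = 2.303×10^-4 K/W
  R_conv,out = 1/(hA) = 1/(17.0·2.58) = 0.02280 K/W
ΣR = 2.303×10^-4 + 0.02280 = 0.02303 K/W
Q = ΔT/ΣR = (21.2 °C − -10.2 °C)/0.02303 = 1360 W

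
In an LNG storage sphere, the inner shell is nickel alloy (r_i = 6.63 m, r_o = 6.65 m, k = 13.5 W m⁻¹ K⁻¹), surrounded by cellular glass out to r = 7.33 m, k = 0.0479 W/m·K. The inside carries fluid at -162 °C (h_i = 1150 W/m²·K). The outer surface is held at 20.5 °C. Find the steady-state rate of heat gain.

Series thermal resistances, inner to outer:
  R_conv,in = 1/(4πr²h) = 1/(4π·6.63²·1150) = 1.574×10^-6 K/W
  R_nickel alloy = (1/6.63 − 1/6.65)/(4πk) = 4.536×10^-4/(4π·13.5) = 2.674×10^-6 K/W
  R_cellular glass = (1/6.65 − 1/7.33)/(4πk) = 0.01395/(4π·0.0479) = 0.02318 K/W
ΣR = 1.574×10^-6 + 2.674×10^-6 + 0.02318 = 0.02318 K/W
Q = ΔT/ΣR = (-162 °C − 20.5 °C)/0.02318 = -7870 W
(Negative Q ⇒ heat flows inward; heat gain = 7870 W.)

Q = 7.87 kW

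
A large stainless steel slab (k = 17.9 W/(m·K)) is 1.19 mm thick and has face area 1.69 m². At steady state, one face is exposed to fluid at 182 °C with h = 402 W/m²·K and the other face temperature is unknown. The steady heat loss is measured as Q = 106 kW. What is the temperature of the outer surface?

T_out = 21.8 °C

Series resistances:
  R_conv,in = 1/(hA) = 1/(402·1.69) = 0.001472 K/W
  R_stainless steel = L/(kA) = 0.00119/(17.9·1.69) = 3.934×10^-5 K/W
ΣR = 0.001511 K/W
ΔT = Q·ΣR = 1.06×10^5 × 0.001511 = 160.2 K
Heat flows outward, so T_out = T_in − ΔT = 182 − 160.2 = 21.8 °C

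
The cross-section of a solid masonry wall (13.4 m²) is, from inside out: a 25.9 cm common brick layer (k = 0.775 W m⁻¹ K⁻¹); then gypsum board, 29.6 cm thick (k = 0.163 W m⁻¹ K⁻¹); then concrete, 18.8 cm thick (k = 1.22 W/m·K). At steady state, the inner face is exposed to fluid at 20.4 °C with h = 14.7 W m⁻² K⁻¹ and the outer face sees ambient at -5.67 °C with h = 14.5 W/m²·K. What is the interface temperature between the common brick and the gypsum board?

Treat each layer as a resistance in series:
  R_conv,in = 1/(hA) = 1/(14.7·13.4) = 0.005077 K/W
  R_common brick = L/(kA) = 0.259/(0.775·13.4) = 0.02494 K/W
  R_gypsum board = L/(kA) = 0.296/(0.163·13.4) = 0.1355 K/W
  R_concrete = L/(kA) = 0.188/(1.22·13.4) = 0.01150 K/W
  R_conv,out = 1/(hA) = 1/(14.5·13.4) = 0.005147 K/W
ΣR = 0.005077 + 0.02494 + 0.1355 + 0.01150 + 0.005147 = 0.1822 K/W
Q = ΔT/ΣR = (20.4 °C − -5.67 °C)/0.1822 = 143.1 W
From the inner boundary to the common brick/gypsum board interface, ΣR_partial = 0.03002 K/W.
T_interface = T_in − Q·ΣR_partial = 20.4 °C − (143.1)(0.03002) = 16.1 °C

T = 16.1 °C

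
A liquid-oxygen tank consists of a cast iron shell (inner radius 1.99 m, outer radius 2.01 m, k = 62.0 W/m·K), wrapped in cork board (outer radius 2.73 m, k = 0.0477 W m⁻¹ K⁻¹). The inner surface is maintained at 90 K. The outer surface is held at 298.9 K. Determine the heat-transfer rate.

Q = 954 W

Series thermal resistances, inner to outer:
  R_cast iron = (1/1.99 − 1/2.01)/(4πk) = 0.005000/(4π·62.0) = 6.418×10^-6 K/W
  R_cork board = (1/2.01 − 1/2.73)/(4πk) = 0.1312/(4π·0.0477) = 0.2189 K/W
ΣR = 6.418×10^-6 + 0.2189 = 0.2189 K/W
Q = ΔT/ΣR = (90 K − 298.9 K)/0.2189 = -954 W
(Negative Q ⇒ heat flows inward; heat gain = 954 W.)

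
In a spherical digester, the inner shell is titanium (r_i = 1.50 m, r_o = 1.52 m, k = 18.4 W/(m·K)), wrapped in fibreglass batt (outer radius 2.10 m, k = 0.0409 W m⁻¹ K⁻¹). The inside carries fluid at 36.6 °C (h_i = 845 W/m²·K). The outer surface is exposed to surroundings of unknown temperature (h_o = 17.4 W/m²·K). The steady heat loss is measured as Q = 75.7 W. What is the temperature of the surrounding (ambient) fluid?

Sum the resistances:
  R_conv,in = 1/(4πr²h) = 1/(4π·1.50²·845) = 4.186×10^-5 K/W
  R_titanium = (1/1.50 − 1/1.52)/(4πk) = 0.008772/(4π·18.4) = 3.794×10^-5 K/W
  R_fibreglass batt = (1/1.52 − 1/2.10)/(4πk) = 0.1817/(4π·0.0409) = 0.3535 K/W
  R_conv,out = 1/(4πr²h) = 1/(4π·2.10²·17.4) = 0.001037 K/W
ΣR = 0.3547 K/W
ΔT = Q·ΣR = 75.7 × 0.3547 = 26.85 K
Heat flows outward, so T_out = T_in − ΔT = 36.6 − 26.85 = 9.75 °C

T_out = 9.75 °C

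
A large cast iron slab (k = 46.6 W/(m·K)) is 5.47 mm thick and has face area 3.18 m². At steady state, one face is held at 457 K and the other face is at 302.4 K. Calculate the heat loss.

Q = kA·ΔT/L = 46.6 × 3.18 × |457 K − 302.4 K| / 0.00547 = 4.19×10^6 W

Q = 4190 kW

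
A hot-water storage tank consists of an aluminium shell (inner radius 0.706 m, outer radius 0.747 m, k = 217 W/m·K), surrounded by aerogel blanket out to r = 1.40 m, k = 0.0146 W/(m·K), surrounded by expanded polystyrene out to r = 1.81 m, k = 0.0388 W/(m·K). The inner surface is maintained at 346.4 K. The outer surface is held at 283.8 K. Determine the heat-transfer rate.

Q = 16.8 W

Series thermal resistances, inner to outer:
  R_aluminium = (1/0.706 − 1/0.747)/(4πk) = 0.07774/(4π·217) = 2.851×10^-5 K/W
  R_aerogel blanket = (1/0.747 − 1/1.40)/(4πk) = 0.6244/(4π·0.0146) = 3.403 K/W
  R_expanded polystyrene = (1/1.40 − 1/1.81)/(4πk) = 0.1618/(4π·0.0388) = 0.3318 K/W
ΣR = 2.851×10^-5 + 3.403 + 0.3318 = 3.735 K/W
Q = ΔT/ΣR = (346.4 K − 283.8 K)/3.735 = 16.8 W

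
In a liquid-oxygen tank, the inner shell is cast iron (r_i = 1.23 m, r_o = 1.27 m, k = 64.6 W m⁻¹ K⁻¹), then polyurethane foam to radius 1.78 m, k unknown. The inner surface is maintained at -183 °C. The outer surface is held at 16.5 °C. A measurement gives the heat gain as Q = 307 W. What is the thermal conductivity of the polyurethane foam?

ΣR = ΔT/Q = |-183 − 16.5|/307 = 0.6498 K/W
Known resistances:
  R_cast iron = (1/1.23 − 1/1.27)/(4πk) = 0.02561/(4π·64.6) = 3.154×10^-5 K/W
R_polyurethane foam = ΣR − ΣR_known = 0.6498 − 3.154×10^-5 = 0.6498 K/W
(1/r₁−1/r₂)/(4πk) = 0.6498 ⇒ k = 0.2256/(4π·0.6498) = 0.0276 W/m·K

k = 0.0276 W/m·K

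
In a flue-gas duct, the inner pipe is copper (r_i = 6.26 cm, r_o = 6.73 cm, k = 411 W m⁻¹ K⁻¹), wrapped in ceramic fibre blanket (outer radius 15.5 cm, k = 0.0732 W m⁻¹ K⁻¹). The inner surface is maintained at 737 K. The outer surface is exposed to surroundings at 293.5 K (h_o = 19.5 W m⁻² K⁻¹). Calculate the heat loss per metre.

Series thermal resistances, inner to outer:
  R'_copper = ln(0.0673/0.0626)/(2πk) = 0.07239/(2π·411) = 2.803×10^-5 m·K/W
  R'_ceramic fibre blanket = ln(0.155/0.0673)/(2πk) = 0.8343/(2π·0.0732) = 1.814 m·K/W
  R'_conv,out = 1/(2πr h) = 1/(2π·0.155·19.5) = 0.05266 m·K/W
ΣR = 2.803×10^-5 + 1.814 + 0.05266 = 1.867 m·K/W
Q' = ΔT/ΣR = (737 K − 293.5 K)/1.867 = 238 W/m

Q' = 238 W/m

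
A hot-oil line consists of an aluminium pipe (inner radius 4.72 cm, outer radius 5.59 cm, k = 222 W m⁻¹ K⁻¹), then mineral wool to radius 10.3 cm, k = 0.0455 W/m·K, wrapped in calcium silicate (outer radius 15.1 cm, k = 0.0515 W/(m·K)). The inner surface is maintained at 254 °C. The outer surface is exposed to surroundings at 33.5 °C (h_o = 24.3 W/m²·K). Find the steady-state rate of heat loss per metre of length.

Q' = 65.6 W/m

Treat each layer as a resistance in series:
  R'_aluminium = ln(0.0559/0.0472)/(2πk) = 0.1692/(2π·222) = 1.213×10^-4 m·K/W
  R'_mineral wool = ln(0.103/0.0559)/(2πk) = 0.6112/(2π·0.0455) = 2.138 m·K/W
  R'_calcium silicate = ln(0.151/0.103)/(2πk) = 0.3826/(2π·0.0515) = 1.182 m·K/W
  R'_conv,out = 1/(2πr h) = 1/(2π·0.151·24.3) = 0.04337 m·K/W
ΣR = 1.213×10^-4 + 2.138 + 1.182 + 0.04337 = 3.363 m·K/W
Q' = ΔT/ΣR = (254 °C − 33.5 °C)/3.363 = 65.6 W/m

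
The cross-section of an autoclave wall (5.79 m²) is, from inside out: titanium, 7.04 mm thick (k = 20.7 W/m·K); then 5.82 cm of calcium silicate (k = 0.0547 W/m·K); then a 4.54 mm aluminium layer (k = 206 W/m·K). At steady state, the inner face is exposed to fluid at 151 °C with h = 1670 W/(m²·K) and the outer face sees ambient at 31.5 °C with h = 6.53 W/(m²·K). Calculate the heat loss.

Q = 568 W

Series thermal resistances, inner to outer:
  R_conv,in = 1/(hA) = 1/(1670·5.79) = 1.034×10^-4 K/W
  R_titanium = L/(kA) = 0.00704/(20.7·5.79) = 5.874×10^-5 K/W
  R_calcium silicate = L/(kA) = 0.0582/(0.0547·5.79) = 0.1838 K/W
  R_aluminium = L/(kA) = 0.00454/(206·5.79) = 3.806×10^-6 K/W
  R_conv,out = 1/(hA) = 1/(6.53·5.79) = 0.02645 K/W
ΣR = 1.034×10^-4 + 5.874×10^-5 + 0.1838 + 3.806×10^-6 + 0.02645 = 0.2104 K/W
Q = ΔT/ΣR = (151 °C − 31.5 °C)/0.2104 = 568 W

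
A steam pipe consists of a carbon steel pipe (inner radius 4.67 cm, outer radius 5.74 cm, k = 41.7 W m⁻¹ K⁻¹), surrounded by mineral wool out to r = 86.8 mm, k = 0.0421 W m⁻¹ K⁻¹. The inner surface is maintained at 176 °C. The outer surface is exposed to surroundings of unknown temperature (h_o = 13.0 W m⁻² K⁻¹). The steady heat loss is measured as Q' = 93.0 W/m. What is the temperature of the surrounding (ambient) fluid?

Series resistances:
  R'_carbon steel = ln(0.0574/0.0467)/(2πk) = 0.2063/(2π·41.7) = 7.874×10^-4 m·K/W
  R'_mineral wool = ln(0.0868/0.0574)/(2πk) = 0.4136/(2π·0.0421) = 1.563 m·K/W
  R'_conv,out = 1/(2πr h) = 1/(2π·0.0868·13.0) = 0.1410 m·K/W
ΣR = 1.705 m·K/W
ΔT = Q'·ΣR = 93.0 × 1.705 = 158.6 K
Heat flows outward, so T_out = T_in − ΔT = 176 − 158.6 = 17.4 °C

T_out = 17.4 °C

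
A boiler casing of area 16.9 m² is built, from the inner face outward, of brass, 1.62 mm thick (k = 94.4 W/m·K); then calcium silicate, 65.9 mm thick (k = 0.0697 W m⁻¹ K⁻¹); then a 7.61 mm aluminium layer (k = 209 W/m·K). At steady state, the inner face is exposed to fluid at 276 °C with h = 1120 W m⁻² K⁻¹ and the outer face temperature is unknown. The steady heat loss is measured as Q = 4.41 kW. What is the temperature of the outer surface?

Sum the resistances:
  R_conv,in = 1/(hA) = 1/(1120·16.9) = 5.283×10^-5 K/W
  R_brass = L/(kA) = 0.00162/(94.4·16.9) = 1.015×10^-6 K/W
  R_calcium silicate = L/(kA) = 0.0659/(0.0697·16.9) = 0.05595 K/W
  R_aluminium = L/(kA) = 0.00761/(209·16.9) = 2.155×10^-6 K/W
ΣR = 0.05600 K/W
ΔT = Q·ΣR = 4410 × 0.05600 = 247.0 K
Heat flows outward, so T_out = T_in − ΔT = 276 − 247.0 = 29.0 °C

T_out = 29.0 °C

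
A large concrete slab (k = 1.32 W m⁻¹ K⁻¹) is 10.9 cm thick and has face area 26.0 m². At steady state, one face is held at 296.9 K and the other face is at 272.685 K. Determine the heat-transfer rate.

Q = 7.62 kW

Q = kA·ΔT/L = 1.32 × 26.0 × |296.9 K − 272.685 K| / 0.109 = 7620 W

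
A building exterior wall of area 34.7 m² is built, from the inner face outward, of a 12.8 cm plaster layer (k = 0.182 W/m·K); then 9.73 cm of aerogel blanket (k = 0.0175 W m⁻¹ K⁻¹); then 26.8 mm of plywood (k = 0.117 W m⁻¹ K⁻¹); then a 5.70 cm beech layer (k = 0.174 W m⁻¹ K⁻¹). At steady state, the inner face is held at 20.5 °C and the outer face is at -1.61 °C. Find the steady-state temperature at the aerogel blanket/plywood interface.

T = 0.19 °C

Resistance network (inner→outer):
  R_plaster = L/(kA) = 0.128/(0.182·34.7) = 0.02027 K/W
  R_aerogel blanket = L/(kA) = 0.0973/(0.0175·34.7) = 0.1602 K/W
  R_plywood = L/(kA) = 0.0268/(0.117·34.7) = 0.006601 K/W
  R_beech = L/(kA) = 0.0570/(0.174·34.7) = 0.009441 K/W
ΣR = 0.02027 + 0.1602 + 0.006601 + 0.009441 = 0.1965 K/W
Q = ΔT/ΣR = (20.5 °C − -1.61 °C)/0.1965 = 112.5 W
From the inner boundary to the aerogel blanket/plywood interface, ΣR_partial = 0.1805 K/W.
T_interface = T_in − Q·ΣR_partial = 20.5 °C − (112.5)(0.1805) = 0.19 °C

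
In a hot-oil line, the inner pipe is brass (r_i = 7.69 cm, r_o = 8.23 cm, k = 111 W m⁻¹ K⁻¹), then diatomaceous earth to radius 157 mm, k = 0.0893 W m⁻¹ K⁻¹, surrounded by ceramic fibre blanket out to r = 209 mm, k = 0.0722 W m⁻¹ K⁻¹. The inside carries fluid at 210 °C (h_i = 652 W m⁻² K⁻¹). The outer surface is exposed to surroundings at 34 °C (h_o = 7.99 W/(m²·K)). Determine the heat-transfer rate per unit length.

Resistance network (inner→outer):
  R'_conv,in = 1/(2πr h) = 1/(2π·0.0769·652) = 0.003174 m·K/W
  R'_brass = ln(0.0823/0.0769)/(2πk) = 0.06787/(2π·111) = 9.731×10^-5 m·K/W
  R'_diatomaceous earth = ln(0.157/0.0823)/(2πk) = 0.6459/(2π·0.0893) = 1.151 m·K/W
  R'_ceramic fibre blanket = ln(0.209/0.157)/(2πk) = 0.2861/(2π·0.0722) = 0.6306 m·K/W
  R'_conv,out = 1/(2πr h) = 1/(2π·0.209·7.99) = 0.09531 m·K/W
ΣR = 0.003174 + 9.731×10^-5 + 1.151 + 0.6306 + 0.09531 = 1.880 m·K/W
Q' = ΔT/ΣR = (210 °C − 34 °C)/1.880 = 93.6 W/m

Q' = 93.6 W/m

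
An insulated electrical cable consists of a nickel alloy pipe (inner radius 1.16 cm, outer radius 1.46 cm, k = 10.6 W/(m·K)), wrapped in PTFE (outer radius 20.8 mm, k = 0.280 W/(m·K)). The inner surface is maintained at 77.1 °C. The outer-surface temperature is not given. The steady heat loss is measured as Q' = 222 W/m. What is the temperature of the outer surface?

Sum the resistances:
  R'_nickel alloy = ln(0.0146/0.0116)/(2πk) = 0.2300/(2π·10.6) = 0.003454 m·K/W
  R'_PTFE = ln(0.0208/0.0146)/(2πk) = 0.3539/(2π·0.280) = 0.2012 m·K/W
ΣR = 0.2046 m·K/W
ΔT = Q'·ΣR = 222 × 0.2046 = 45.42 K
Heat flows outward, so T_out = T_in − ΔT = 77.1 − 45.42 = 31.7 °C

T_out = 31.7 °C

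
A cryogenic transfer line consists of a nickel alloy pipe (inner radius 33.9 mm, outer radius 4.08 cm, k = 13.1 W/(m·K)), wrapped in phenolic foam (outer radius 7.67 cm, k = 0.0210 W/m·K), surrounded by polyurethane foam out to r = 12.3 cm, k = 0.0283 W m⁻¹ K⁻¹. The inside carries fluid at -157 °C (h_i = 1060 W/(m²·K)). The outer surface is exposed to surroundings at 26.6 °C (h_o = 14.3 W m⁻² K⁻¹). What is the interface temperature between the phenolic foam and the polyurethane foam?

T = -40.3 °C

Resistance network (inner→outer):
  R'_conv,in = 1/(2πr h) = 1/(2π·0.0339·1060) = 0.004429 m·K/W
  R'_nickel alloy = ln(0.0408/0.0339)/(2πk) = 0.1853/(2π·13.1) = 0.002251 m·K/W
  R'_phenolic foam = ln(0.0767/0.0408)/(2πk) = 0.6312/(2π·0.0210) = 4.784 m·K/W
  R'_polyurethane foam = ln(0.123/0.0767)/(2πk) = 0.4723/(2π·0.0283) = 2.656 m·K/W
  R'_conv,out = 1/(2πr h) = 1/(2π·0.123·14.3) = 0.09049 m·K/W
ΣR = 0.004429 + 0.002251 + 4.784 + 2.656 + 0.09049 = 7.537 m·K/W
Q' = ΔT/ΣR = (-157 °C − 26.6 °C)/7.537 = -24.36 W/m
From the inner boundary to the phenolic foam/polyurethane foam interface, ΣR_partial = 4.791 m·K/W.
T_interface = T_in − Q'·ΣR_partial = -157 °C − (-24.36)(4.791) = -40.3 °C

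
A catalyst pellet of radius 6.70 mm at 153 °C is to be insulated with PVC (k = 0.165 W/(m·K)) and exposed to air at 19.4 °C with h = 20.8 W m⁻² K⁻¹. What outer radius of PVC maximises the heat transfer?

r_cr = 1.59 cm

For a sphere, r_cr = 2k_ins/h = 2·0.165/20.8 = 0.0159 m = 1.59 cm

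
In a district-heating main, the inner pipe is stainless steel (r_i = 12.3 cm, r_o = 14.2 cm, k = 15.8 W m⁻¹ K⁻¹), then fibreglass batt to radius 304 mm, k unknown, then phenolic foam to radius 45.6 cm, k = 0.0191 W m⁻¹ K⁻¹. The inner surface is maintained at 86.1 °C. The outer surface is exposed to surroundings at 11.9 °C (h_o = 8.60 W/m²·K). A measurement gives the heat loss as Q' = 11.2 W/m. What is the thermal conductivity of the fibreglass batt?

k = 0.0378 W/m·K

ΣR = ΔT/Q' = |86.1 − 11.9|/11.2 = 6.625 m·K/W
Known resistances:
  R'_stainless steel = ln(0.142/0.123)/(2πk) = 0.1436/(2π·15.8) = 0.001447 m·K/W
  R'_phenolic foam = ln(0.456/0.304)/(2πk) = 0.4055/(2π·0.0191) = 3.379 m·K/W
  R'_conv,out = 1/(2πr h) = 1/(2π·0.456·8.60) = 0.04058 m·K/W
R_fibreglass batt = ΣR − ΣR_known = 6.625 − 3.421 = 3.204 m·K/W
ln(r₂/r₁)/(2πk) = 3.204 ⇒ k = 0.7612/(2π·3.204) = 0.0378 W/m·K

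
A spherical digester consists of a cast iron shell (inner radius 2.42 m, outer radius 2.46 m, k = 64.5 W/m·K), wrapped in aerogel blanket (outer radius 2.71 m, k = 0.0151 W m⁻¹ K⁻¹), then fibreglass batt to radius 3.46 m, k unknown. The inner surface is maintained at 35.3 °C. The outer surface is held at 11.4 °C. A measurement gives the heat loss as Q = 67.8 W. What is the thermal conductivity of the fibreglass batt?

ΣR = ΔT/Q = |35.3 − 11.4|/67.8 = 0.3525 K/W
Known resistances:
  R_cast iron = (1/2.42 − 1/2.46)/(4πk) = 0.006719/(4π·64.5) = 8.290×10^-6 K/W
  R_aerogel blanket = (1/2.46 − 1/2.71)/(4πk) = 0.03750/(4π·0.0151) = 0.1976 K/W
R_fibreglass batt = ΣR − ΣR_known = 0.3525 − 0.1976 = 0.1549 K/W
(1/r₁−1/r₂)/(4πk) = 0.1549 ⇒ k = 0.07999/(4π·0.1549) = 0.0411 W/m·K

k = 0.0411 W/m·K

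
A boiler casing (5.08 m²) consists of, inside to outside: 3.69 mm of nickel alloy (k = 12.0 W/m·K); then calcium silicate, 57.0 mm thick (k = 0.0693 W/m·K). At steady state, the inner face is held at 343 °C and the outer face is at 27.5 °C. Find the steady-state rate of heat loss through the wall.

Q = 1950 W

Resistance network (inner→outer):
  R_nickel alloy = L/(kA) = 0.00369/(12.0·5.08) = 6.053×10^-5 K/W
  R_calcium silicate = L/(kA) = 0.0570/(0.0693·5.08) = 0.1619 K/W
ΣR = 6.053×10^-5 + 0.1619 = 0.1620 K/W
Q = ΔT/ΣR = (343 °C − 27.5 °C)/0.1620 = 1950 W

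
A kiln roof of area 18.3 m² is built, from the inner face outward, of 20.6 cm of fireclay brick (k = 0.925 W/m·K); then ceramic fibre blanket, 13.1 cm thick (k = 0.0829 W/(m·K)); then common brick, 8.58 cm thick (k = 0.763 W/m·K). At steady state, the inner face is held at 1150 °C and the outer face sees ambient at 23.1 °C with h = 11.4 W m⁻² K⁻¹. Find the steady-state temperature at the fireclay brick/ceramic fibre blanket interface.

Series thermal resistances, inner to outer:
  R_fireclay brick = L/(kA) = 0.206/(0.925·18.3) = 0.01217 K/W
  R_ceramic fibre blanket = L/(kA) = 0.131/(0.0829·18.3) = 0.08635 K/W
  R_common brick = L/(kA) = 0.0858/(0.763·18.3) = 0.006145 K/W
  R_conv,out = 1/(hA) = 1/(11.4·18.3) = 0.004793 K/W
ΣR = 0.01217 + 0.08635 + 0.006145 + 0.004793 = 0.1095 K/W
Q = ΔT/ΣR = (1150 °C − 23.1 °C)/0.1095 = 10290 W
From the inner boundary to the fireclay brick/ceramic fibre blanket interface, ΣR_partial = 0.01217 K/W.
T_interface = T_in − Q·ΣR_partial = 1150 °C − (10290)(0.01217) = 1025 °C

T = 1025 °C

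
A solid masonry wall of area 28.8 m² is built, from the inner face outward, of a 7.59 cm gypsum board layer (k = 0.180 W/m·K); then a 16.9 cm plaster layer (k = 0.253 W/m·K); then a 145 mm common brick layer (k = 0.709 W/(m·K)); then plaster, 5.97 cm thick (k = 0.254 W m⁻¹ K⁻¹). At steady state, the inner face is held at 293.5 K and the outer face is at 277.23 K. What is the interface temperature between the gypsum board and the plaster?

Resistance network (inner→outer):
  R_gypsum board = L/(kA) = 0.0759/(0.180·28.8) = 0.01464 K/W
  R_plaster = L/(kA) = 0.169/(0.253·28.8) = 0.02319 K/W
  R_common brick = L/(kA) = 0.145/(0.709·28.8) = 0.007101 K/W
  R_plaster = L/(kA) = 0.0597/(0.254·28.8) = 0.008161 K/W
ΣR = 0.01464 + 0.02319 + 0.007101 + 0.008161 = 0.05309 K/W
Q = ΔT/ΣR = (293.5 K − 277.23 K)/0.05309 = 306.5 W
From the inner boundary to the gypsum board/plaster interface, ΣR_partial = 0.01464 K/W.
T_interface = T_in − Q·ΣR_partial = 293.5 K − (306.5)(0.01464) = 289.0 K

T = 289.0 K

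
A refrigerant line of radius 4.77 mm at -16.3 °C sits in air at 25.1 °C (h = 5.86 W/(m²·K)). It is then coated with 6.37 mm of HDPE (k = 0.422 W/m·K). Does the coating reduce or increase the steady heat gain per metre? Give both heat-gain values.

increases: 7.27 → 15.0 W/m

Critical radius for a cylinder: r_cr = k/h = 0.0720 m = 7.20 cm.
Outer radius after coating: r₂ = 0.00477 + 0.00637 = 0.01114 m.
Since r₁ < r_cr and r₂ ≤ r_cr, the coating moves toward the maximum at r_cr — heat gain rises.
Bare: R = 1/(2πr₁h) = 5.694 m·K/W; Q = 41.4/5.694 = 7.27 W/m.
Coated: R = R_cond + R_conv = 2.758 m·K/W; Q = 41.4/2.758 = 15.0 W/m.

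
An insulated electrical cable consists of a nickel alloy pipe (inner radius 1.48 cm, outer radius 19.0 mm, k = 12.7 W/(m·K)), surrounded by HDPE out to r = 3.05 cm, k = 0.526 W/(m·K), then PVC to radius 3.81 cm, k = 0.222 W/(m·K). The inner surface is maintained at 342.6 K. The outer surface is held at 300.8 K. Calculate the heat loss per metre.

Treat each layer as a resistance in series:
  R'_nickel alloy = ln(0.0190/0.0148)/(2πk) = 0.2498/(2π·12.7) = 0.003131 m·K/W
  R'_HDPE = ln(0.0305/0.0190)/(2πk) = 0.4733/(2π·0.526) = 0.1432 m·K/W
  R'_PVC = ln(0.0381/0.0305)/(2πk) = 0.2225/(2π·0.222) = 0.1595 m·K/W
ΣR = 0.003131 + 0.1432 + 0.1595 = 0.3058 m·K/W
Q' = ΔT/ΣR = (342.6 K − 300.8 K)/0.3058 = 137 W/m

Q' = 137 W/m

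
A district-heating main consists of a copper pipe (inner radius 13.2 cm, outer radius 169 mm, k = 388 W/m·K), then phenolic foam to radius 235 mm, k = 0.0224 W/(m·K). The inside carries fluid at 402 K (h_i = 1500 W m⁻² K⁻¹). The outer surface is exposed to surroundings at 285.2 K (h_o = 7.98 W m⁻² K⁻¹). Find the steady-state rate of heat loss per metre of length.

Series thermal resistances, inner to outer:
  R'_conv,in = 1/(2πr h) = 1/(2π·0.132·1500) = 8.038×10^-4 m·K/W
  R'_copper = ln(0.169/0.132)/(2πk) = 0.2471/(2π·388) = 1.014×10^-4 m·K/W
  R'_phenolic foam = ln(0.235/0.169)/(2πk) = 0.3297/(2π·0.0224) = 2.342 m·K/W
  R'_conv,out = 1/(2πr h) = 1/(2π·0.235·7.98) = 0.08487 m·K/W
ΣR = 8.038×10^-4 + 1.014×10^-4 + 2.342 + 0.08487 = 2.428 m·K/W
Q' = ΔT/ΣR = (402 K − 285.2 K)/2.428 = 48.1 W/m

Q' = 48.1 W/m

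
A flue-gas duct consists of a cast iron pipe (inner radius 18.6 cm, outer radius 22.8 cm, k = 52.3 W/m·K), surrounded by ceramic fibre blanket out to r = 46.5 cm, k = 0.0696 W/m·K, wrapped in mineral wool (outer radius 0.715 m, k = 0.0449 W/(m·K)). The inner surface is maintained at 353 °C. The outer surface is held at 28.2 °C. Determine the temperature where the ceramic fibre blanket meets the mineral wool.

Resistance network (inner→outer):
  R'_cast iron = ln(0.228/0.186)/(2πk) = 0.2036/(2π·52.3) = 6.196×10^-4 m·K/W
  R'_ceramic fibre blanket = ln(0.465/0.228)/(2πk) = 0.7127/(2π·0.0696) = 1.630 m·K/W
  R'_mineral wool = ln(0.715/0.465)/(2πk) = 0.4302/(2π·0.0449) = 1.525 m·K/W
ΣR = 6.196×10^-4 + 1.630 + 1.525 = 3.156 m·K/W
Q' = ΔT/ΣR = (353 °C − 28.2 °C)/3.156 = 102.9 W/m
From the inner boundary to the ceramic fibre blanket/mineral wool interface, ΣR_partial = 1.631 m·K/W.
T_interface = T_in − Q'·ΣR_partial = 353 °C − (102.9)(1.631) = 185 °C

T = 185 °C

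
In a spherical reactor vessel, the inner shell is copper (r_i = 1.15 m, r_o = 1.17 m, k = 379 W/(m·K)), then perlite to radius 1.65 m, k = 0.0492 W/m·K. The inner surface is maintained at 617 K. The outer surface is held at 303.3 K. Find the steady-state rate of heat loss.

Q = 780 W

Resistance network (inner→outer):
  R_copper = (1/1.15 − 1/1.17)/(4πk) = 0.01486/(4π·379) = 3.121×10^-6 K/W
  R_perlite = (1/1.17 − 1/1.65)/(4πk) = 0.2486/(4π·0.0492) = 0.4022 K/W
ΣR = 3.121×10^-6 + 0.4022 = 0.4022 K/W
Q = ΔT/ΣR = (617 K − 303.3 K)/0.4022 = 780 W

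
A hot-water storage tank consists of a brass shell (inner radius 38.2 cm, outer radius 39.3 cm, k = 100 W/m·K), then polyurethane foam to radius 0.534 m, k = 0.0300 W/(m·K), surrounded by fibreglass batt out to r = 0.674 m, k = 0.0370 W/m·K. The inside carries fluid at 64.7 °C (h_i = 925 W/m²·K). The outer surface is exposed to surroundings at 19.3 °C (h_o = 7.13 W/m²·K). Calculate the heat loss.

Q = 17.2 W

Series thermal resistances, inner to outer:
  R_conv,in = 1/(4πr²h) = 1/(4π·0.382²·925) = 5.896×10^-4 K/W
  R_brass = (1/0.382 − 1/0.393)/(4πk) = 0.07327/(4π·100) = 5.831×10^-5 K/W
  R_polyurethane foam = (1/0.393 − 1/0.534)/(4πk) = 0.6719/(4π·0.0300) = 1.782 K/W
  R_fibreglass batt = (1/0.534 − 1/0.674)/(4πk) = 0.3890/(4π·0.0370) = 0.8366 K/W
  R_conv,out = 1/(4πr²h) = 1/(4π·0.674²·7.13) = 0.02457 K/W
ΣR = 5.896×10^-4 + 5.831×10^-5 + 1.782 + 0.8366 + 0.02457 = 2.644 K/W
Q = ΔT/ΣR = (64.7 °C − 19.3 °C)/2.644 = 17.2 W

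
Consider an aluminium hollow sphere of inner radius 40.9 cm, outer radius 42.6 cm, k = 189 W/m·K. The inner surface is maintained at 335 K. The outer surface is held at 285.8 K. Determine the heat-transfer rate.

Q = 1200 kW

Q = 4πk·ΔT/(1/r₁ − 1/r₂) = 4π × 189 × 49.2 / (1/0.409 − 1/0.426) = 1.20×10^6 W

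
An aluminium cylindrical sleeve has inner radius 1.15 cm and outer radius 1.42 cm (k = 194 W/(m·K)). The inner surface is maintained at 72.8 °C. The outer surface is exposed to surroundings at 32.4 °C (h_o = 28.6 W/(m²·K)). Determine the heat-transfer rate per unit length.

Series thermal resistances, inner to outer:
  R'_aluminium = ln(0.0142/0.0115)/(2πk) = 0.2109/(2π·194) = 1.730×10^-4 m·K/W
  R'_conv,out = 1/(2πr h) = 1/(2π·0.0142·28.6) = 0.3919 m·K/W
ΣR = 1.730×10^-4 + 0.3919 = 0.3921 m·K/W
Q' = ΔT/ΣR = (72.8 °C − 32.4 °C)/0.3921 = 103 W/m

Q' = 103 W/m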